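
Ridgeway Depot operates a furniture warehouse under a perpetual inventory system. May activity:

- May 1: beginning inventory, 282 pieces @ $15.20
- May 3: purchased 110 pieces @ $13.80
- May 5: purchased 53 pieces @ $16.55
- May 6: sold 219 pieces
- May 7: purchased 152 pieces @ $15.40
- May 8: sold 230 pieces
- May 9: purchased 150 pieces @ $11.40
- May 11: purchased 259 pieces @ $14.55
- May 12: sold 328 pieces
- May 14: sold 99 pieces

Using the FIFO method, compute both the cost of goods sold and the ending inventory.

May 6, 219 sold [FIFO — oldest first]: 219 @ $15.20 = $3,328.80
May 8, 230 sold [FIFO — oldest first]: 63 @ $15.20 + 110 @ $13.80 + 53 @ $16.55 + 4 @ $15.40 = $3,414.35
May 12, 328 sold [FIFO — oldest first]: 148 @ $15.40 + 150 @ $11.40 + 30 @ $14.55 = $4,425.70
May 14, 99 sold [FIFO — oldest first]: 99 @ $14.55 = $1,440.45
Total COGS = $3,328.80 + $3,414.35 + $4,425.70 + $1,440.45 = $12,609.30
Ending inventory: 130 @ $14.55 = $1,891.50
Check: goods available $14,500.80 = COGS $12,609.30 + ending $1,891.50

COGS = $12,609.30; ending inventory = $1,891.50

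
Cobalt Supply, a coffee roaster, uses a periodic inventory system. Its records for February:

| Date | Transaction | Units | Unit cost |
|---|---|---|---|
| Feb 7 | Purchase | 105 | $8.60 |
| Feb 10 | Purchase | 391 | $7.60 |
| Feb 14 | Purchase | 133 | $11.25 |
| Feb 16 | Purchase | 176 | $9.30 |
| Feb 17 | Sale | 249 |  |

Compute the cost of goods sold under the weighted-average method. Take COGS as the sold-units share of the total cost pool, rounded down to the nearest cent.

Feb 17, sell 249: 249/805 × $7,007.65 → $2,167.58
Ending inventory (cost pool remaining) = $4,840.07

COGS = $2,167.58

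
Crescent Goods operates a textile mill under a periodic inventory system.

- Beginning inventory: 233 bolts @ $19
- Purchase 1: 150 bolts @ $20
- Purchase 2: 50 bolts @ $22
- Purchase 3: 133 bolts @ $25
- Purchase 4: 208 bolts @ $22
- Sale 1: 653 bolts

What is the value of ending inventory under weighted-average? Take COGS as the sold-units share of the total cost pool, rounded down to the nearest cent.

Ending inventory = $2,568.21

Sale 1, sell 653: 653/774 × $16,428.00 → $13,859.79
Ending inventory (cost pool remaining) = $2,568.21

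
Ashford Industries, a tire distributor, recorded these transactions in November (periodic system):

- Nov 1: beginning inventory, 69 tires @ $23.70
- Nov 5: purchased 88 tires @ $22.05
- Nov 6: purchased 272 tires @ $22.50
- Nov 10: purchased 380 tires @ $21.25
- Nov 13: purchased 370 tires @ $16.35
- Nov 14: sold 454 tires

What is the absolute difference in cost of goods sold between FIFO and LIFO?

FIFO COGS: 69 @ $23.70 + 88 @ $22.05 + 272 @ $22.50 + 25 @ $21.25 = $10,226.95
LIFO COGS: 370 @ $16.35 + 84 @ $21.25 = $7,834.50
Difference = |$10,226.95 − $7,834.50| = $2,392.45

$2,392.45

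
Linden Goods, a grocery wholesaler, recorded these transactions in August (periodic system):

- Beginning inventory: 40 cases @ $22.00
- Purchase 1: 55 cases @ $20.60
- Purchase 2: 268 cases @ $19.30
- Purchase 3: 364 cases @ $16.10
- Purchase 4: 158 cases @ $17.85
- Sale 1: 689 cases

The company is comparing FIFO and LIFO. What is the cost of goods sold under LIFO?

COGS = $11,903.80

FIFO COGS: 40 @ $22.00 + 55 @ $20.60 + 268 @ $19.30 + 326 @ $16.10 = $12,434.00
LIFO COGS: 158 @ $17.85 + 364 @ $16.10 + 167 @ $19.30 = $11,903.80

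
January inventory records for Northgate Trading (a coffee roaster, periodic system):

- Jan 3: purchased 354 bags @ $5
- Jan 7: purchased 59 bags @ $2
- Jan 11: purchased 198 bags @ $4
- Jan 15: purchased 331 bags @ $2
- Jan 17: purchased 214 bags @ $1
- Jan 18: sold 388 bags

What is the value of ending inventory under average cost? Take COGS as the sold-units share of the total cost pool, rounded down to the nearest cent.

Jan 18, sell 388: 388/1156 × $3,556.00 → $1,193.53
Ending inventory (cost pool remaining) = $2,362.47

Ending inventory = $2,362.47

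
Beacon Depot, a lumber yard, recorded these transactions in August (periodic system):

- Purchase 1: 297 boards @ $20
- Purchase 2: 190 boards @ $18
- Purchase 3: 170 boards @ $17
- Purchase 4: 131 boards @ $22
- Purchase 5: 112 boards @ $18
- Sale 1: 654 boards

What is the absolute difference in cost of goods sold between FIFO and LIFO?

FIFO COGS: 297 @ $20 + 190 @ $18 + 167 @ $17 = $12,199
LIFO COGS: 112 @ $18 + 131 @ $22 + 170 @ $17 + 190 @ $18 + 51 @ $20 = $12,228
Difference = |$12,199 − $12,228| = $29

$29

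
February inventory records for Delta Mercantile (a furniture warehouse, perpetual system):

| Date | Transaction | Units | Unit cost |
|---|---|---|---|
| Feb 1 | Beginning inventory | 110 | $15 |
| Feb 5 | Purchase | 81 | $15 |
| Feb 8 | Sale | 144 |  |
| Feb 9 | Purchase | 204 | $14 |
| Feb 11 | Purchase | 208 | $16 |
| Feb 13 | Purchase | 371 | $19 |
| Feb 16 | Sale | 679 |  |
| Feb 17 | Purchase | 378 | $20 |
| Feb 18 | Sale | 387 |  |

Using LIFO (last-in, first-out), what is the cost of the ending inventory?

Ending inventory = $2,035

Feb 8, 144 sold [LIFO — newest first]: 81 @ $15 + 63 @ $15 = $2,160
Feb 16, 679 sold [LIFO — newest first]: 371 @ $19 + 208 @ $16 + 100 @ $14 = $11,777
Feb 18, 387 sold [LIFO — newest first]: 378 @ $20 + 9 @ $14 = $7,686
Total COGS = $2,160 + $11,777 + $7,686 = $21,623
Ending inventory: 47 @ $15 + 95 @ $14 = $2,035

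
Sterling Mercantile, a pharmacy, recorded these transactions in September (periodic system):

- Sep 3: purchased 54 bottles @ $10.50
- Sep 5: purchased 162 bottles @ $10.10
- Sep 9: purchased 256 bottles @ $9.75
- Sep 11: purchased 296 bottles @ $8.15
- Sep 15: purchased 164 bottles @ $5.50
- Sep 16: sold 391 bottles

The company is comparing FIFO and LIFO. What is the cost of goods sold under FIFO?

FIFO COGS: 54 @ $10.50 + 162 @ $10.10 + 175 @ $9.75 = $3,909.45
LIFO COGS: 164 @ $5.50 + 227 @ $8.15 = $2,752.05

COGS = $3,909.45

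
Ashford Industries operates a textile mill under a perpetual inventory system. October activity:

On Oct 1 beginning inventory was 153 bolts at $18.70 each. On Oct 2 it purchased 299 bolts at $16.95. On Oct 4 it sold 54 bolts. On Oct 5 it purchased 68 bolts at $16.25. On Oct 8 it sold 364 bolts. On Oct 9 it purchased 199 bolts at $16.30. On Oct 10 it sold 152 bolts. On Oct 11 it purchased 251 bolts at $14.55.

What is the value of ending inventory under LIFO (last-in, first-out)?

Oct 4, 54 sold [LIFO — newest first]: 54 @ $16.95 = $915.30
Oct 8, 364 sold [LIFO — newest first]: 68 @ $16.25 + 245 @ $16.95 + 51 @ $18.70 = $6,211.45
Oct 10, 152 sold [LIFO — newest first]: 152 @ $16.30 = $2,477.60
Total COGS = $915.30 + $6,211.45 + $2,477.60 = $9,604.35
Ending inventory: 102 @ $18.70 + 47 @ $16.30 + 251 @ $14.55 = $6,325.55
Check: goods available $15,929.90 = COGS $9,604.35 + ending $6,325.55

Ending inventory = $6,325.55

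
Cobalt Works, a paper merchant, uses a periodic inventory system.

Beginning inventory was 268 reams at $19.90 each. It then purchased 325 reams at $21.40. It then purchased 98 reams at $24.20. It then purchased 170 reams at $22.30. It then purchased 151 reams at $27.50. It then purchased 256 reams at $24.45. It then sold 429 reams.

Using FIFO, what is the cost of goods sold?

Sale 1 (429) [FIFO — oldest first]: 268 @ $19.90 + 161 @ $21.40 = $8,778.60
Ending inventory: 164 @ $21.40 + 98 @ $24.20 + 170 @ $22.30 + 151 @ $27.50 + 256 @ $24.45 = $20,083.90
Check: goods available $28,862.50 = COGS $8,778.60 + ending $20,083.90

COGS = $8,778.60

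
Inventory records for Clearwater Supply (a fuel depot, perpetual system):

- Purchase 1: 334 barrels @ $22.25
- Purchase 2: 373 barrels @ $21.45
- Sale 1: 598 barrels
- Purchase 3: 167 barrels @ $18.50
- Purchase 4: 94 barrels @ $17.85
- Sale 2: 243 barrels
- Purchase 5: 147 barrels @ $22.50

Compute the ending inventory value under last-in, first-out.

Sale 1 (598) [LIFO — newest first]: 373 @ $21.45 + 225 @ $22.25 = $13,007.10
Sale 2 (243) [LIFO — newest first]: 94 @ $17.85 + 149 @ $18.50 = $4,434.40
Total COGS = $13,007.10 + $4,434.40 = $17,441.50
Ending inventory: 109 @ $22.25 + 18 @ $18.50 + 147 @ $22.50 = $6,065.75

Ending inventory = $6,065.75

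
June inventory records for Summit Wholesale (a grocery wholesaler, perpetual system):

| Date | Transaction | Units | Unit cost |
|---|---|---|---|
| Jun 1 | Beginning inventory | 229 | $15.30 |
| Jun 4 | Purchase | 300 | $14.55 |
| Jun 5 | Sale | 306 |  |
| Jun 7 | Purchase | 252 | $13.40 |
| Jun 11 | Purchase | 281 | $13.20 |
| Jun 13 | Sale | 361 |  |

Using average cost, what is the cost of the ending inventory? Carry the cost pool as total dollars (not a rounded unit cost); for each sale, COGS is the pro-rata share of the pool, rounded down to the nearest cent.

After Jun 1: 229 on hand, pool $3,503.70 (≈ $15.3000 each)
After Jun 4: 529 on hand, pool $7,868.70 (≈ $14.8747 each)
Jun 5, sell 306: 306/529 × $7,868.70 → $4,551.64
After Jun 7: 475 on hand, pool $6,693.86 (≈ $14.0923 each)
After Jun 11: 756 on hand, pool $10,403.06 (≈ $13.7607 each)
Jun 13, sell 361: 361/756 × $10,403.06 → $4,967.59
Total COGS = $4,551.64 + $4,967.59 = $9,519.23
Ending inventory (cost pool remaining) = $5,435.47

Ending inventory = $5,435.47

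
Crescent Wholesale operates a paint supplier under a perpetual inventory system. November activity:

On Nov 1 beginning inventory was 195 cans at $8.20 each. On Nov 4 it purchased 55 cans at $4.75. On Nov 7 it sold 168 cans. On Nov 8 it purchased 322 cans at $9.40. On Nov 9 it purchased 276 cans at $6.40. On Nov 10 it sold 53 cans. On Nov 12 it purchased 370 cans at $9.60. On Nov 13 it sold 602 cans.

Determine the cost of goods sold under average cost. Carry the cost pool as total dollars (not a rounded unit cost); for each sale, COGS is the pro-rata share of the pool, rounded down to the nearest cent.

COGS = $6,824.28

After Nov 1: 195 on hand, pool $1,599.00 (≈ $8.2000 each)
After Nov 4: 250 on hand, pool $1,860.25 (≈ $7.4410 each)
Nov 7, sell 168: 168/250 × $1,860.25 → $1,250.08
After Nov 8: 404 on hand, pool $3,636.97 (≈ $9.0024 each)
After Nov 9: 680 on hand, pool $5,403.37 (≈ $7.9461 each)
Nov 10, sell 53: 53/680 × $5,403.37 → $421.14
After Nov 12: 997 on hand, pool $8,534.23 (≈ $8.5599 each)
Nov 13, sell 602: 602/997 × $8,534.23 → $5,153.06
Total COGS = $1,250.08 + $421.14 + $5,153.06 = $6,824.28
Ending inventory (cost pool remaining) = $3,381.17
Check: goods available $10,205.45 = COGS $6,824.28 + ending $3,381.17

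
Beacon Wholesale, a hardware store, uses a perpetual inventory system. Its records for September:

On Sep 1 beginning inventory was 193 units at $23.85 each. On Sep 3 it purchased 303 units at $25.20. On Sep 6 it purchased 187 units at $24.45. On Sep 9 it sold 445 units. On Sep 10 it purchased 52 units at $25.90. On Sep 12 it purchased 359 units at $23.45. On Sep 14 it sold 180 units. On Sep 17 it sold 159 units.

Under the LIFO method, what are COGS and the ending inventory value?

Sep 9, 445 sold [LIFO — newest first]: 187 @ $24.45 + 258 @ $25.20 = $11,073.75
Sep 14, 180 sold [LIFO — newest first]: 180 @ $23.45 = $4,221.00
Sep 17, 159 sold [LIFO — newest first]: 159 @ $23.45 = $3,728.55
Total COGS = $11,073.75 + $4,221.00 + $3,728.55 = $19,023.30
Ending inventory: 193 @ $23.85 + 45 @ $25.20 + 52 @ $25.90 + 20 @ $23.45 = $7,552.85

COGS = $19,023.30; ending inventory = $7,552.85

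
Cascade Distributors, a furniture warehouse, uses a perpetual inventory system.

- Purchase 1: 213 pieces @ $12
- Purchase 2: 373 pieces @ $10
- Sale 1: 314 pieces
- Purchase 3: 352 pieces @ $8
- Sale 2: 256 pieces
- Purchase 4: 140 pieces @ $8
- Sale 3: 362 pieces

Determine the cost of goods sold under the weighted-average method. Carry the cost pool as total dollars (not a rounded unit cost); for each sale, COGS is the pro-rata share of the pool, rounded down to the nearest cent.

After Purchase 1: 213 on hand, pool $2,556.00 (≈ $12.0000 each)
After Purchase 2: 586 on hand, pool $6,286.00 (≈ $10.7270 each)
Sale 1, sell 314: 314/586 × $6,286.00 → $3,368.26
After Purchase 3: 624 on hand, pool $5,733.74 (≈ $9.1887 each)
Sale 2, sell 256: 256/624 × $5,733.74 → $2,352.30
After Purchase 4: 508 on hand, pool $4,501.44 (≈ $8.8611 each)
Sale 3, sell 362: 362/508 × $4,501.44 → $3,207.71
Total COGS = $3,368.26 + $2,352.30 + $3,207.71 = $8,928.27
Ending inventory (cost pool remaining) = $1,293.73

COGS = $8,928.27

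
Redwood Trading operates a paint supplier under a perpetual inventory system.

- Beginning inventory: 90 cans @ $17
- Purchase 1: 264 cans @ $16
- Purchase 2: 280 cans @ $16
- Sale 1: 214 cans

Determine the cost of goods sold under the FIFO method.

Sale 1 (214) [FIFO — oldest first]: 90 @ $17 + 124 @ $16 = $3,514
Ending inventory: 140 @ $16 + 280 @ $16 = $6,720
Check: goods available $10,234 = COGS $3,514 + ending $6,720

COGS = $3,514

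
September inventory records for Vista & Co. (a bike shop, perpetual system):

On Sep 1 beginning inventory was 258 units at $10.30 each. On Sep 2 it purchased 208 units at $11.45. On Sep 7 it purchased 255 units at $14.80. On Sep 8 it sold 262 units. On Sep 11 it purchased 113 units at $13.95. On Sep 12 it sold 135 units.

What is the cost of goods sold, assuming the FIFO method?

COGS = $4,248.95

Sep 8, 262 sold [FIFO — oldest first]: 258 @ $10.30 + 4 @ $11.45 = $2,703.20
Sep 12, 135 sold [FIFO — oldest first]: 135 @ $11.45 = $1,545.75
Total COGS = $2,703.20 + $1,545.75 = $4,248.95
Ending inventory: 69 @ $11.45 + 255 @ $14.80 + 113 @ $13.95 = $6,140.40
Check: goods available $10,389.35 = COGS $4,248.95 + ending $6,140.40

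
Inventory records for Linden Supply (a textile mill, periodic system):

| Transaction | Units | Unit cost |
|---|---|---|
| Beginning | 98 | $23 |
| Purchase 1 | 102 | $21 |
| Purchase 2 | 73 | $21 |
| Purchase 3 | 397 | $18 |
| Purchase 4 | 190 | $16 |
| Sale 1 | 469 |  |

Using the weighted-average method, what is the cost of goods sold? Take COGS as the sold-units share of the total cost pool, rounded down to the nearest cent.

COGS = $8,788.29

Sale 1, sell 469: 469/860 × $16,115.00 → $8,788.29
Ending inventory (cost pool remaining) = $7,326.71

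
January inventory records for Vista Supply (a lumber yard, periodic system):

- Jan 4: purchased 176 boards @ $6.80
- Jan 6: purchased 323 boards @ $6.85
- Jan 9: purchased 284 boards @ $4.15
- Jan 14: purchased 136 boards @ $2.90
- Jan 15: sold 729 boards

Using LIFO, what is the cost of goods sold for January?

COGS = $3,689.65

Jan 15, 729 sold [LIFO — newest first]: 136 @ $2.90 + 284 @ $4.15 + 309 @ $6.85 = $3,689.65
Ending inventory: 176 @ $6.80 + 14 @ $6.85 = $1,292.70
Check: goods available $4,982.35 = COGS $3,689.65 + ending $1,292.70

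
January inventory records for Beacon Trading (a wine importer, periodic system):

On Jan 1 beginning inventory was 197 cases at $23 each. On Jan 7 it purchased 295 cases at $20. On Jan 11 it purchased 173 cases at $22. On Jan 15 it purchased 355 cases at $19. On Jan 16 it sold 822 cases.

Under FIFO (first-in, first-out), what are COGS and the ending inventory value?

Jan 16, 822 sold [FIFO — oldest first]: 197 @ $23 + 295 @ $20 + 173 @ $22 + 157 @ $19 = $17,220
Ending inventory: 198 @ $19 = $3,762

COGS = $17,220; ending inventory = $3,762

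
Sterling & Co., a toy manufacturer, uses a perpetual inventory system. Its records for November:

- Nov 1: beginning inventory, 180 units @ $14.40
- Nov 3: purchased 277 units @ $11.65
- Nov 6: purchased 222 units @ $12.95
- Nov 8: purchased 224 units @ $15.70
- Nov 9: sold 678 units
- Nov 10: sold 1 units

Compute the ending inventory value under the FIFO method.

Ending inventory = $3,516.80

Nov 9, 678 sold [FIFO — oldest first]: 180 @ $14.40 + 277 @ $11.65 + 221 @ $12.95 = $8,681.00
Nov 10, 1 sold [FIFO — oldest first]: 1 @ $12.95 = $12.95
Total COGS = $8,681.00 + $12.95 = $8,693.95
Ending inventory: 224 @ $15.70 = $3,516.80
Check: goods available $12,210.75 = COGS $8,693.95 + ending $3,516.80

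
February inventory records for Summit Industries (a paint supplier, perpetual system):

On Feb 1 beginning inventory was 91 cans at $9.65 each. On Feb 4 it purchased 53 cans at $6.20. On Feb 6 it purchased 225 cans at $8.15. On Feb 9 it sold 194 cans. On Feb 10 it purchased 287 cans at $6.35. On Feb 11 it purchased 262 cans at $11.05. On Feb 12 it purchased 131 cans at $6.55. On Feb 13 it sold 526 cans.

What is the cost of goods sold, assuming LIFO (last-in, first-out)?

COGS = $6,178.80

Feb 9, 194 sold [LIFO — newest first]: 194 @ $8.15 = $1,581.10
Feb 13, 526 sold [LIFO — newest first]: 131 @ $6.55 + 262 @ $11.05 + 133 @ $6.35 = $4,597.70
Total COGS = $1,581.10 + $4,597.70 = $6,178.80
Ending inventory: 91 @ $9.65 + 53 @ $6.20 + 31 @ $8.15 + 154 @ $6.35 = $2,437.30
Check: goods available $8,616.10 = COGS $6,178.80 + ending $2,437.30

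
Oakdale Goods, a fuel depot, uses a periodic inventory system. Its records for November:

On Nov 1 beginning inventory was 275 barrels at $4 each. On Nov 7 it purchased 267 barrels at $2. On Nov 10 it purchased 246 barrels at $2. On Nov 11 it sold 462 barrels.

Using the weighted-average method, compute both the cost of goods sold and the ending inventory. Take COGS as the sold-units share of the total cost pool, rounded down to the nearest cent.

COGS = $1,246.46; ending inventory = $879.54

Nov 11, sell 462: 462/788 × $2,126.00 → $1,246.46
Ending inventory (cost pool remaining) = $879.54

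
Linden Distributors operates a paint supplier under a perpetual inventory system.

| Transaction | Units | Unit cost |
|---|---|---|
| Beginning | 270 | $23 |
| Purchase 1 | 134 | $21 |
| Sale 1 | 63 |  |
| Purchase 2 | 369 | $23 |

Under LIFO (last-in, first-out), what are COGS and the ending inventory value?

Sale 1 (63) [LIFO — newest first]: 63 @ $21 = $1,323
Ending inventory: 270 @ $23 + 71 @ $21 + 369 @ $23 = $16,188
Check: goods available $17,511 = COGS $1,323 + ending $16,188

COGS = $1,323; ending inventory = $16,188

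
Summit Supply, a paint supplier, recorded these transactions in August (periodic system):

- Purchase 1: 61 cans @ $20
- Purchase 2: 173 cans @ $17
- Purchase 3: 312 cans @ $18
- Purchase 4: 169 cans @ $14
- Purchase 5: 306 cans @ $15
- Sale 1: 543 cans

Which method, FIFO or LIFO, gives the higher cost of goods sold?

FIFO COGS: 61 @ $20 + 173 @ $17 + 309 @ $18 = $9,723
LIFO COGS: 306 @ $15 + 169 @ $14 + 68 @ $18 = $8,180

FIFO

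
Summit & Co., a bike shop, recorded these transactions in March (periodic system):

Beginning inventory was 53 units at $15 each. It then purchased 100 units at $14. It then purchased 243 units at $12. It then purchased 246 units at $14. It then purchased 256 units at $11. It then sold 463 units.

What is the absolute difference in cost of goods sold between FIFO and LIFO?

FIFO COGS: 53 @ $15 + 100 @ $14 + 243 @ $12 + 67 @ $14 = $6,049
LIFO COGS: 256 @ $11 + 207 @ $14 = $5,714
Difference = |$6,049 − $5,714| = $335

$335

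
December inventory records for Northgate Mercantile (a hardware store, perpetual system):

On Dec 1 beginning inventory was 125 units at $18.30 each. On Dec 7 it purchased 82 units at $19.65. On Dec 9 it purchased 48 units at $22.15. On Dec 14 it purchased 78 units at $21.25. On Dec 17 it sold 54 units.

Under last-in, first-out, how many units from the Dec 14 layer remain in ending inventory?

Dec 17, 54 sold [LIFO — newest first]: 54 @ $21.25 = $1,147.50
Ending inventory: 125 @ $18.30 + 82 @ $19.65 + 48 @ $22.15 + 24 @ $21.25 = $5,472.00
Check: goods available $6,619.50 = COGS $1,147.50 + ending $5,472.00

24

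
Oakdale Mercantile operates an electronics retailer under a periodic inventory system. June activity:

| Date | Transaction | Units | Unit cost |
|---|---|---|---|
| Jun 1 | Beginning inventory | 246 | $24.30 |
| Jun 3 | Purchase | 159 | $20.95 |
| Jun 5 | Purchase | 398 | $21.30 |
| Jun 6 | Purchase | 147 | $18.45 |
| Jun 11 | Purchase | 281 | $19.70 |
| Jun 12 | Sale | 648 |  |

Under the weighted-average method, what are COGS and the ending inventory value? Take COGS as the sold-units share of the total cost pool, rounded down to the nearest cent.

Jun 12, sell 648: 648/1231 × $26,034.10 → $13,704.38
Ending inventory (cost pool remaining) = $12,329.72

COGS = $13,704.38; ending inventory = $12,329.72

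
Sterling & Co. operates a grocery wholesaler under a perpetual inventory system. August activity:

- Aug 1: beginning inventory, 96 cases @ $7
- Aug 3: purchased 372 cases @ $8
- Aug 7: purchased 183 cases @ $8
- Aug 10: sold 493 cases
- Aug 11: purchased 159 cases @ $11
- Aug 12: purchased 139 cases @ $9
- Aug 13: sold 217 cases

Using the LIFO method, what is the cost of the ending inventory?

Aug 10, 493 sold [LIFO — newest first]: 183 @ $8 + 310 @ $8 = $3,944
Aug 13, 217 sold [LIFO — newest first]: 139 @ $9 + 78 @ $11 = $2,109
Total COGS = $3,944 + $2,109 = $6,053
Ending inventory: 96 @ $7 + 62 @ $8 + 81 @ $11 = $2,059

Ending inventory = $2,059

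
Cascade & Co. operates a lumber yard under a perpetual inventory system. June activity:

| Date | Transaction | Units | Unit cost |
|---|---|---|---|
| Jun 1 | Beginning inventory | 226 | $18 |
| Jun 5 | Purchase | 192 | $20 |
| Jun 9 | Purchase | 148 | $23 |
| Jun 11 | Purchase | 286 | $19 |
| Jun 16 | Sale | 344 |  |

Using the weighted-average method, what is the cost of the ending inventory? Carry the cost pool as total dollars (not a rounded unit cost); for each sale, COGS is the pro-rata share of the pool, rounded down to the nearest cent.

Ending inventory = $9,984.71

After Jun 1: 226 on hand, pool $4,068.00 (≈ $18.0000 each)
After Jun 5: 418 on hand, pool $7,908.00 (≈ $18.9187 each)
After Jun 9: 566 on hand, pool $11,312.00 (≈ $19.9859 each)
After Jun 11: 852 on hand, pool $16,746.00 (≈ $19.6549 each)
Jun 16, sell 344: 344/852 × $16,746.00 → $6,761.29
Ending inventory (cost pool remaining) = $9,984.71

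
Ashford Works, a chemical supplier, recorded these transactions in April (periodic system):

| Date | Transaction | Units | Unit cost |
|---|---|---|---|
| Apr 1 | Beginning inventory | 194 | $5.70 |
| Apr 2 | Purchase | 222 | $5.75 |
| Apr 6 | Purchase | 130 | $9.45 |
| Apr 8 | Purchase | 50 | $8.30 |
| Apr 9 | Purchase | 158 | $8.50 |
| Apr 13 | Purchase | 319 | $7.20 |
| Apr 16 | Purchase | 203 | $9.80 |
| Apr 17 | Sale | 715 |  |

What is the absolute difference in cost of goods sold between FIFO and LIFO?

FIFO COGS: 194 @ $5.70 + 222 @ $5.75 + 130 @ $9.45 + 50 @ $8.30 + 119 @ $8.50 = $5,037.30
LIFO COGS: 203 @ $9.80 + 319 @ $7.20 + 158 @ $8.50 + 35 @ $8.30 = $5,919.70
Difference = |$5,037.30 − $5,919.70| = $882.40

$882.40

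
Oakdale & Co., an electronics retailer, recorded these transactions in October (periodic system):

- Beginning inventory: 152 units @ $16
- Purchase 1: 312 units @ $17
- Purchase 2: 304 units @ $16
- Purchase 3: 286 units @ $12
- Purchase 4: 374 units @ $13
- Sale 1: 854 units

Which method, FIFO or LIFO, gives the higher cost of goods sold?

FIFO COGS: 152 @ $16 + 312 @ $17 + 304 @ $16 + 86 @ $12 = $13,632
LIFO COGS: 374 @ $13 + 286 @ $12 + 194 @ $16 = $11,398

FIFO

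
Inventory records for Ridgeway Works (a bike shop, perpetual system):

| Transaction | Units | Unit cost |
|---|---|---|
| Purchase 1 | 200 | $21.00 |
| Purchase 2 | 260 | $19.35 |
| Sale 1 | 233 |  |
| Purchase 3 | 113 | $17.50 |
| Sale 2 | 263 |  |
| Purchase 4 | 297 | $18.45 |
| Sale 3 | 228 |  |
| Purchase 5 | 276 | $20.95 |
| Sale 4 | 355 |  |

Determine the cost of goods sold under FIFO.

Sale 1 (233) [FIFO — oldest first]: 200 @ $21.00 + 33 @ $19.35 = $4,838.55
Sale 2 (263) [FIFO — oldest first]: 227 @ $19.35 + 36 @ $17.50 = $5,022.45
Sale 3 (228) [FIFO — oldest first]: 77 @ $17.50 + 151 @ $18.45 = $4,133.45
Sale 4 (355) [FIFO — oldest first]: 146 @ $18.45 + 209 @ $20.95 = $7,072.25
Total COGS = $4,838.55 + $5,022.45 + $4,133.45 + $7,072.25 = $21,066.70
Ending inventory: 67 @ $20.95 = $1,403.65

COGS = $21,066.70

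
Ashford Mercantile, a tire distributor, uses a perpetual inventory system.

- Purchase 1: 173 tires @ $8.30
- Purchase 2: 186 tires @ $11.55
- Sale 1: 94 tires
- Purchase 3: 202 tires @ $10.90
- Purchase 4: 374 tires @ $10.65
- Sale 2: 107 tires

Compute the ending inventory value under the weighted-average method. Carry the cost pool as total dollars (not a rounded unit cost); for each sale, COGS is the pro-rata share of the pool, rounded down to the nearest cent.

After Purchase 1: 173 on hand, pool $1,435.90 (≈ $8.3000 each)
After Purchase 2: 359 on hand, pool $3,584.20 (≈ $9.9838 each)
Sale 1, sell 94: 94/359 × $3,584.20 → $938.48
After Purchase 3: 467 on hand, pool $4,847.52 (≈ $10.3801 each)
After Purchase 4: 841 on hand, pool $8,830.62 (≈ $10.5001 each)
Sale 2, sell 107: 107/841 × $8,830.62 → $1,123.51
Total COGS = $938.48 + $1,123.51 = $2,061.99
Ending inventory (cost pool remaining) = $7,707.11
Check: goods available $9,769.10 = COGS $2,061.99 + ending $7,707.11

Ending inventory = $7,707.11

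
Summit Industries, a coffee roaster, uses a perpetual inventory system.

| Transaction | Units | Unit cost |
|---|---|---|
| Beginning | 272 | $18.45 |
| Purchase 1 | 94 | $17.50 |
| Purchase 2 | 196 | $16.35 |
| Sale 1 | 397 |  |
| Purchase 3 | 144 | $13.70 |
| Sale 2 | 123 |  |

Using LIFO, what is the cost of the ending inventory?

Sale 1 (397) [LIFO — newest first]: 196 @ $16.35 + 94 @ $17.50 + 107 @ $18.45 = $6,823.75
Sale 2 (123) [LIFO — newest first]: 123 @ $13.70 = $1,685.10
Total COGS = $6,823.75 + $1,685.10 = $8,508.85
Ending inventory: 165 @ $18.45 + 21 @ $13.70 = $3,331.95
Check: goods available $11,840.80 = COGS $8,508.85 + ending $3,331.95

Ending inventory = $3,331.95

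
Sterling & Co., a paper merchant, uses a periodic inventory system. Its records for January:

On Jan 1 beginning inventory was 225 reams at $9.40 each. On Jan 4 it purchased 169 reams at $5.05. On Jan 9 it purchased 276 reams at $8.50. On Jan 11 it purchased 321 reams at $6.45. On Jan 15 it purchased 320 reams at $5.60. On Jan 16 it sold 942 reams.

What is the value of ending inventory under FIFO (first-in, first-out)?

Ending inventory = $2,108.05

Jan 16, 942 sold [FIFO — oldest first]: 225 @ $9.40 + 169 @ $5.05 + 276 @ $8.50 + 272 @ $6.45 = $7,068.85
Ending inventory: 49 @ $6.45 + 320 @ $5.60 = $2,108.05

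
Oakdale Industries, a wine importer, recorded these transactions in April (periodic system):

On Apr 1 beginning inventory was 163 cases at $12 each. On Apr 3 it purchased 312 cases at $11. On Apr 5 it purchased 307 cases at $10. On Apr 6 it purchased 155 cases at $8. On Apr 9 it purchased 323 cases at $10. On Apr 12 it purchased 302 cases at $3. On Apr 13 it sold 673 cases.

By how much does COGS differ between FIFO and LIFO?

$2,848

FIFO COGS: 163 @ $12 + 312 @ $11 + 198 @ $10 = $7,368
LIFO COGS: 302 @ $3 + 323 @ $10 + 48 @ $8 = $4,520
Difference = |$7,368 − $4,520| = $2,848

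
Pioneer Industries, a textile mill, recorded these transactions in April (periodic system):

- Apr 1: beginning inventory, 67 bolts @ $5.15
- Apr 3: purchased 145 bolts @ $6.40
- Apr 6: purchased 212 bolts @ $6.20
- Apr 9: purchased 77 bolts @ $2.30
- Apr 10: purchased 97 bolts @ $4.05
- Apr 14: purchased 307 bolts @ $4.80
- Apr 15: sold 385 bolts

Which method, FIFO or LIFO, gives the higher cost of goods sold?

FIFO

FIFO COGS: 67 @ $5.15 + 145 @ $6.40 + 173 @ $6.20 = $2,345.65
LIFO COGS: 307 @ $4.80 + 78 @ $4.05 = $1,789.50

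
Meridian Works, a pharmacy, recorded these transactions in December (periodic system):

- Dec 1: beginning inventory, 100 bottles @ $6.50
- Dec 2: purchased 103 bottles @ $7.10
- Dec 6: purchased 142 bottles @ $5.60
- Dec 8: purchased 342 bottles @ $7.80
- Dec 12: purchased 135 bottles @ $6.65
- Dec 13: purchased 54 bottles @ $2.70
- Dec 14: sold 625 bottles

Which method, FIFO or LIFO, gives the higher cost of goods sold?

FIFO COGS: 100 @ $6.50 + 103 @ $7.10 + 142 @ $5.60 + 280 @ $7.80 = $4,360.50
LIFO COGS: 54 @ $2.70 + 135 @ $6.65 + 342 @ $7.80 + 94 @ $5.60 = $4,237.55

FIFO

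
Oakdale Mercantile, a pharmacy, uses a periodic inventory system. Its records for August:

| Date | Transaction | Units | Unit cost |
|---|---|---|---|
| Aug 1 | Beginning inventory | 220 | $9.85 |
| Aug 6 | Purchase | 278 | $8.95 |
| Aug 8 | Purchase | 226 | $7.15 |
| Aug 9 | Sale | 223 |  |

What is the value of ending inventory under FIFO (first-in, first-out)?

Aug 9, 223 sold [FIFO — oldest first]: 220 @ $9.85 + 3 @ $8.95 = $2,193.85
Ending inventory: 275 @ $8.95 + 226 @ $7.15 = $4,077.15

Ending inventory = $4,077.15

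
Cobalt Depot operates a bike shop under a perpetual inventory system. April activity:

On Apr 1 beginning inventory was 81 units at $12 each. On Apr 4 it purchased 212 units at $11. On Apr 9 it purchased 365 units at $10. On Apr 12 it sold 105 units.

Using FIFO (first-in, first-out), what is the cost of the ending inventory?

Ending inventory = $5,718

Apr 12, 105 sold [FIFO — oldest first]: 81 @ $12 + 24 @ $11 = $1,236
Ending inventory: 188 @ $11 + 365 @ $10 = $5,718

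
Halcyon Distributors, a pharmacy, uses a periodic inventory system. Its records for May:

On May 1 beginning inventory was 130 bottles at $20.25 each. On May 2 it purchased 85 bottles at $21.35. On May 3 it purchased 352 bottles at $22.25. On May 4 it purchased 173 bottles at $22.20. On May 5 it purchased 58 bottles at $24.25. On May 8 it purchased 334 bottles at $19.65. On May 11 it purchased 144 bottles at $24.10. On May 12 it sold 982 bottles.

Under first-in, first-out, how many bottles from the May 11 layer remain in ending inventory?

144

May 12, 982 sold [FIFO — oldest first]: 130 @ $20.25 + 85 @ $21.35 + 352 @ $22.25 + 173 @ $22.20 + 58 @ $24.25 + 184 @ $19.65 = $21,141.95
Ending inventory: 150 @ $19.65 + 144 @ $24.10 = $6,417.90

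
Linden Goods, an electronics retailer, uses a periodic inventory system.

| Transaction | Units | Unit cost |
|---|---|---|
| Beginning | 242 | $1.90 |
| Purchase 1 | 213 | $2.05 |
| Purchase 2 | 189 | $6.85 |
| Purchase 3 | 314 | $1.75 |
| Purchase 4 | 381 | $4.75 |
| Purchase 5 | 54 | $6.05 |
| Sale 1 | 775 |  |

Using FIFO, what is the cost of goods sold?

Sale 1 (775) [FIFO — oldest first]: 242 @ $1.90 + 213 @ $2.05 + 189 @ $6.85 + 131 @ $1.75 = $2,420.35
Ending inventory: 183 @ $1.75 + 381 @ $4.75 + 54 @ $6.05 = $2,456.70
Check: goods available $4,877.05 = COGS $2,420.35 + ending $2,456.70

COGS = $2,420.35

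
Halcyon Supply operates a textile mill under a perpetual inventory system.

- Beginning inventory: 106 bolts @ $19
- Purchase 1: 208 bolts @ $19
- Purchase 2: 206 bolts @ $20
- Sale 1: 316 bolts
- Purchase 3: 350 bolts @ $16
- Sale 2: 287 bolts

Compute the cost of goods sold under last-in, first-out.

COGS = $10,802

Sale 1 (316) [LIFO — newest first]: 206 @ $20 + 110 @ $19 = $6,210
Sale 2 (287) [LIFO — newest first]: 287 @ $16 = $4,592
Total COGS = $6,210 + $4,592 = $10,802
Ending inventory: 106 @ $19 + 98 @ $19 + 63 @ $16 = $4,884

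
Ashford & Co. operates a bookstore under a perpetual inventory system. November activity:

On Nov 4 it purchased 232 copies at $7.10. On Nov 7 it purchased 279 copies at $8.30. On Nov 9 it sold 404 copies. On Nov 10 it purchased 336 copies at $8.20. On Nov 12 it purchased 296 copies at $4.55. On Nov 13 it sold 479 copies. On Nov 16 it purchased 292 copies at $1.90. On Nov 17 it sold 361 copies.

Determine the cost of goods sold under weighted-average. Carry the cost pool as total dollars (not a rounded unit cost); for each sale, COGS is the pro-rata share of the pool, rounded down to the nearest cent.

After Nov 4: 232 on hand, pool $1,647.20 (≈ $7.1000 each)
After Nov 7: 511 on hand, pool $3,962.90 (≈ $7.7552 each)
Nov 9, sell 404: 404/511 × $3,962.90 → $3,133.09
After Nov 10: 443 on hand, pool $3,585.01 (≈ $8.0926 each)
After Nov 12: 739 on hand, pool $4,931.81 (≈ $6.6736 each)
Nov 13, sell 479: 479/739 × $4,931.81 → $3,196.66
After Nov 16: 552 on hand, pool $2,289.95 (≈ $4.1485 each)
Nov 17, sell 361: 361/552 × $2,289.95 → $1,497.59
Total COGS = $3,133.09 + $3,196.66 + $1,497.59 = $7,827.34
Ending inventory (cost pool remaining) = $792.36

COGS = $7,827.34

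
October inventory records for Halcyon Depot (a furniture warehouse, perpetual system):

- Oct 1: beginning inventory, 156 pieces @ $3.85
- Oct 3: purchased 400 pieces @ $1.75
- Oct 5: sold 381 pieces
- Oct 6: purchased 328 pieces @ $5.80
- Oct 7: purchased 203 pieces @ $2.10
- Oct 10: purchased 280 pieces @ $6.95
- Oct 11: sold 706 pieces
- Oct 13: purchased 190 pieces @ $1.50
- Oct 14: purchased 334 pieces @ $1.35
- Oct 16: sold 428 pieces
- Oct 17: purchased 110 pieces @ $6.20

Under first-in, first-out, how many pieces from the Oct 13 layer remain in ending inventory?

42

Oct 5, 381 sold [FIFO — oldest first]: 156 @ $3.85 + 225 @ $1.75 = $994.35
Oct 11, 706 sold [FIFO — oldest first]: 175 @ $1.75 + 328 @ $5.80 + 203 @ $2.10 = $2,634.95
Oct 16, 428 sold [FIFO — oldest first]: 280 @ $6.95 + 148 @ $1.50 = $2,168.00
Total COGS = $994.35 + $2,634.95 + $2,168.00 = $5,797.30
Ending inventory: 42 @ $1.50 + 334 @ $1.35 + 110 @ $6.20 = $1,195.90
Check: goods available $6,993.20 = COGS $5,797.30 + ending $1,195.90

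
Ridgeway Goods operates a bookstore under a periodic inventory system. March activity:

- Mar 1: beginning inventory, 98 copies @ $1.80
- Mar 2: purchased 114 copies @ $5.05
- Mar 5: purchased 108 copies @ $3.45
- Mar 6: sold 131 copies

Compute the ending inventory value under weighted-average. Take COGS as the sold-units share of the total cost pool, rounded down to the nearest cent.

Ending inventory = $664.28

Mar 6, sell 131: 131/320 × $1,124.70 → $460.42
Ending inventory (cost pool remaining) = $664.28
Check: goods available $1,124.70 = COGS $460.42 + ending $664.28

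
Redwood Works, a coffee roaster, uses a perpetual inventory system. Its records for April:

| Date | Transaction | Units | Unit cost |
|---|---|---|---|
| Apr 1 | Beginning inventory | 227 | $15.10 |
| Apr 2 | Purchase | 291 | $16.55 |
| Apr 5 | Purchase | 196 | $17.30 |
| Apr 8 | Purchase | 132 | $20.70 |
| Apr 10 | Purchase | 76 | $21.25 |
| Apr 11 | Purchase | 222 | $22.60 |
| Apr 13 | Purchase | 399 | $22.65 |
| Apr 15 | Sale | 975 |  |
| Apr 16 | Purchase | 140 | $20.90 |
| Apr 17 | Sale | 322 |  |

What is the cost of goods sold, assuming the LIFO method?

Apr 15, 975 sold [LIFO — newest first]: 399 @ $22.65 + 222 @ $22.60 + 76 @ $21.25 + 132 @ $20.70 + 146 @ $17.30 = $20,927.75
Apr 17, 322 sold [LIFO — newest first]: 140 @ $20.90 + 50 @ $17.30 + 132 @ $16.55 = $5,975.60
Total COGS = $20,927.75 + $5,975.60 = $26,903.35
Ending inventory: 227 @ $15.10 + 159 @ $16.55 = $6,059.15

COGS = $26,903.35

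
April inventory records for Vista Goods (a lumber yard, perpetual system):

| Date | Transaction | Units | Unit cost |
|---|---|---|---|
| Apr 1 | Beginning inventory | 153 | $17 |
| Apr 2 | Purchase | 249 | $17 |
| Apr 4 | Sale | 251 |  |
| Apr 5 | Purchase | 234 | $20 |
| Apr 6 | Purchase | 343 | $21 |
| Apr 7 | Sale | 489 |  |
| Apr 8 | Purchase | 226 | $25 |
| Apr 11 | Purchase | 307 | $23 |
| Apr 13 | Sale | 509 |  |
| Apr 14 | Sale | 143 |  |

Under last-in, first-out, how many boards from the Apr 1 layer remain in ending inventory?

120

Apr 4, 251 sold [LIFO — newest first]: 249 @ $17 + 2 @ $17 = $4,267
Apr 7, 489 sold [LIFO — newest first]: 343 @ $21 + 146 @ $20 = $10,123
Apr 13, 509 sold [LIFO — newest first]: 307 @ $23 + 202 @ $25 = $12,111
Apr 14, 143 sold [LIFO — newest first]: 24 @ $25 + 88 @ $20 + 31 @ $17 = $2,887
Total COGS = $4,267 + $10,123 + $12,111 + $2,887 = $29,388
Ending inventory: 120 @ $17 = $2,040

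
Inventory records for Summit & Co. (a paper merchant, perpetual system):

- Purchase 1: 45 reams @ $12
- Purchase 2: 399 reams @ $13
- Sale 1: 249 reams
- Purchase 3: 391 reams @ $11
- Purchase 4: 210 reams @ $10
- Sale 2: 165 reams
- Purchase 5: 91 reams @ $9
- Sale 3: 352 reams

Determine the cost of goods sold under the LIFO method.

Sale 1 (249) [LIFO — newest first]: 249 @ $13 = $3,237
Sale 2 (165) [LIFO — newest first]: 165 @ $10 = $1,650
Sale 3 (352) [LIFO — newest first]: 91 @ $9 + 45 @ $10 + 216 @ $11 = $3,645
Total COGS = $3,237 + $1,650 + $3,645 = $8,532
Ending inventory: 45 @ $12 + 150 @ $13 + 175 @ $11 = $4,415

COGS = $8,532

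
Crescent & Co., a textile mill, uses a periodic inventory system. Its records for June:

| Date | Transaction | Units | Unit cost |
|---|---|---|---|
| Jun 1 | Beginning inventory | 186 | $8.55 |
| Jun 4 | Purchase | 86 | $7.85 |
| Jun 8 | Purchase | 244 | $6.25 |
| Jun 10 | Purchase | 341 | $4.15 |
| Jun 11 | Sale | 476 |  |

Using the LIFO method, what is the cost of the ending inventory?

Jun 11, 476 sold [LIFO — newest first]: 341 @ $4.15 + 135 @ $6.25 = $2,258.90
Ending inventory: 186 @ $8.55 + 86 @ $7.85 + 109 @ $6.25 = $2,946.65

Ending inventory = $2,946.65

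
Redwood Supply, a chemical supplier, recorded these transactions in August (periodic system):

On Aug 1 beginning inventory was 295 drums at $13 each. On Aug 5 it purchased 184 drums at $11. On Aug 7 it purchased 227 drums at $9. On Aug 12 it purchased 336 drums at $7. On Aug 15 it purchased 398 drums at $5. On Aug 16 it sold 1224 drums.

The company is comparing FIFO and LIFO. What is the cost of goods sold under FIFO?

COGS = $11,164

FIFO COGS: 295 @ $13 + 184 @ $11 + 227 @ $9 + 336 @ $7 + 182 @ $5 = $11,164
LIFO COGS: 398 @ $5 + 336 @ $7 + 227 @ $9 + 184 @ $11 + 79 @ $13 = $9,436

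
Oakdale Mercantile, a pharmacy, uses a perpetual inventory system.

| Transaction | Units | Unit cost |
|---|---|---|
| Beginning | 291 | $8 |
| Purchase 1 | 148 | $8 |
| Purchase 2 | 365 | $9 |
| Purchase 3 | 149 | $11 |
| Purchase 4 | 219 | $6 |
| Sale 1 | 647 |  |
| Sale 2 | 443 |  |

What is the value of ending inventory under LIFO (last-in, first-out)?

Ending inventory = $656

Sale 1 (647) [LIFO — newest first]: 219 @ $6 + 149 @ $11 + 279 @ $9 = $5,464
Sale 2 (443) [LIFO — newest first]: 86 @ $9 + 148 @ $8 + 209 @ $8 = $3,630
Total COGS = $5,464 + $3,630 = $9,094
Ending inventory: 82 @ $8 = $656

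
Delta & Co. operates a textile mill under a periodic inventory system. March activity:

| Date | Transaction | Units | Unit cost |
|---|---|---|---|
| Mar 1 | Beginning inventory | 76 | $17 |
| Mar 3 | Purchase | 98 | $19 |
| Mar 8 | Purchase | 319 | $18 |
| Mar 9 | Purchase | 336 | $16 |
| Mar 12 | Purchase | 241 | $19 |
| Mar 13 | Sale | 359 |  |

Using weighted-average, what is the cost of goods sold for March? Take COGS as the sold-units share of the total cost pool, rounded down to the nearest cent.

COGS = $6,324.77

Mar 13, sell 359: 359/1070 × $18,851.00 → $6,324.77
Ending inventory (cost pool remaining) = $12,526.23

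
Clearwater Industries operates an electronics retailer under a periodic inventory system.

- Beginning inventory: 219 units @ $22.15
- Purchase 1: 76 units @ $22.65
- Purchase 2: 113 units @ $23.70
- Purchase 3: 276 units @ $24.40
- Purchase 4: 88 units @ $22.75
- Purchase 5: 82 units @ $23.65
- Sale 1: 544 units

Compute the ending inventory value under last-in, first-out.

Ending inventory = $6,927.75

Sale 1 (544) [LIFO — newest first]: 82 @ $23.65 + 88 @ $22.75 + 276 @ $24.40 + 98 @ $23.70 = $12,998.30
Ending inventory: 219 @ $22.15 + 76 @ $22.65 + 15 @ $23.70 = $6,927.75
Check: goods available $19,926.05 = COGS $12,998.30 + ending $6,927.75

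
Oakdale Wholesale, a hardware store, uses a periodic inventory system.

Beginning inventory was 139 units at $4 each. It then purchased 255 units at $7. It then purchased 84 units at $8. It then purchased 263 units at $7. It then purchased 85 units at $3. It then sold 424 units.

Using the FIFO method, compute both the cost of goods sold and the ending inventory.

Sale 1 (424) [FIFO — oldest first]: 139 @ $4 + 255 @ $7 + 30 @ $8 = $2,581
Ending inventory: 54 @ $8 + 263 @ $7 + 85 @ $3 = $2,528
Check: goods available $5,109 = COGS $2,581 + ending $2,528

COGS = $2,581; ending inventory = $2,528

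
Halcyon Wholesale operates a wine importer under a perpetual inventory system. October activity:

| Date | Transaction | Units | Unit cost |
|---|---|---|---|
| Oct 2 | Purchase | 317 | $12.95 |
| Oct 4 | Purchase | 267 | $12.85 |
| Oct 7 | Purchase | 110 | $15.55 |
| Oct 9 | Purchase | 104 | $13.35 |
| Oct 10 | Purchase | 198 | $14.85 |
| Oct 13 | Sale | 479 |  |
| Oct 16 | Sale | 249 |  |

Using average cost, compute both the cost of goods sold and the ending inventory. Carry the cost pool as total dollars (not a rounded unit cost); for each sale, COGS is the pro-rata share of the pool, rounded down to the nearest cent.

COGS = $9,922.50; ending inventory = $3,652.80

After Oct 2: 317 on hand, pool $4,105.15 (≈ $12.9500 each)
After Oct 4: 584 on hand, pool $7,536.10 (≈ $12.9043 each)
After Oct 7: 694 on hand, pool $9,246.60 (≈ $13.3236 each)
After Oct 9: 798 on hand, pool $10,635.00 (≈ $13.3271 each)
After Oct 10: 996 on hand, pool $13,575.30 (≈ $13.6298 each)
Oct 13, sell 479: 479/996 × $13,575.30 → $6,528.68
Oct 16, sell 249: 249/517 × $7,046.62 → $3,393.82
Total COGS = $6,528.68 + $3,393.82 = $9,922.50
Ending inventory (cost pool remaining) = $3,652.80
Check: goods available $13,575.30 = COGS $9,922.50 + ending $3,652.80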